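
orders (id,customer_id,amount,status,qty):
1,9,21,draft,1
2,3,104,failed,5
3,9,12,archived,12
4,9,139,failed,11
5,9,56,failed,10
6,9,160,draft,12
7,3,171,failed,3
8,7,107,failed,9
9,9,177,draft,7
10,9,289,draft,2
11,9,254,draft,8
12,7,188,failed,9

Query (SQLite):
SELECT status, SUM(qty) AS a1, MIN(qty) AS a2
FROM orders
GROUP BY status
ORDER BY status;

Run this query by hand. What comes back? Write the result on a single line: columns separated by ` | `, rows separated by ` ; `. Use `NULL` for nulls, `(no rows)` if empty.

Group orders by status.
Per group compute: SUM(qty), MIN(qty).
  archived: ids {3} → SUM(qty)=12, MIN(qty)=12
  draft: ids {1, 6, 9, 10, 11} → SUM(qty)=30, MIN(qty)=1
  failed: ids {2, 4, 5, 7, 8, 12} → SUM(qty)=47, MIN(qty)=3

archived | 12 | 12 ; draft | 30 | 1 ; failed | 47 | 3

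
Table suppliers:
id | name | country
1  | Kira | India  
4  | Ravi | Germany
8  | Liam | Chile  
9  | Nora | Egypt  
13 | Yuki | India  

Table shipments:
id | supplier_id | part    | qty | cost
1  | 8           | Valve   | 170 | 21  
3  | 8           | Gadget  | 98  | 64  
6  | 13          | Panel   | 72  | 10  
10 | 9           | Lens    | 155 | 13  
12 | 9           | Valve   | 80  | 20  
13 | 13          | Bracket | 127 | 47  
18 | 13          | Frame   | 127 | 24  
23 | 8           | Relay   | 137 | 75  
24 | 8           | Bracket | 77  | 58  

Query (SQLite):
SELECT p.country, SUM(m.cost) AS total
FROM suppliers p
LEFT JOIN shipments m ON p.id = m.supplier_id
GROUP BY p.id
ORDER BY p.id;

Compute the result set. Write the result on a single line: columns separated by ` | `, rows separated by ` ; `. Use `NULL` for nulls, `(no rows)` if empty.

LEFT JOIN keeps every suppliers row; unmatched ones get NULL for shipments columns.
Group by suppliers.id and compute SUM(m.cost). SUM over an all-NULL group is NULL.
  1: ids {—} → SUM(m.cost)=NULL
  4: ids {—} → SUM(m.cost)=NULL
  8: ids {1, 3, 23, 24} → SUM(m.cost)=218
  9: ids {10, 12} → SUM(m.cost)=33
  13: ids {6, 13, 18} → SUM(m.cost)=81

India | NULL ; Germany | NULL ; Chile | 218 ; Egypt | 33 ; India | 81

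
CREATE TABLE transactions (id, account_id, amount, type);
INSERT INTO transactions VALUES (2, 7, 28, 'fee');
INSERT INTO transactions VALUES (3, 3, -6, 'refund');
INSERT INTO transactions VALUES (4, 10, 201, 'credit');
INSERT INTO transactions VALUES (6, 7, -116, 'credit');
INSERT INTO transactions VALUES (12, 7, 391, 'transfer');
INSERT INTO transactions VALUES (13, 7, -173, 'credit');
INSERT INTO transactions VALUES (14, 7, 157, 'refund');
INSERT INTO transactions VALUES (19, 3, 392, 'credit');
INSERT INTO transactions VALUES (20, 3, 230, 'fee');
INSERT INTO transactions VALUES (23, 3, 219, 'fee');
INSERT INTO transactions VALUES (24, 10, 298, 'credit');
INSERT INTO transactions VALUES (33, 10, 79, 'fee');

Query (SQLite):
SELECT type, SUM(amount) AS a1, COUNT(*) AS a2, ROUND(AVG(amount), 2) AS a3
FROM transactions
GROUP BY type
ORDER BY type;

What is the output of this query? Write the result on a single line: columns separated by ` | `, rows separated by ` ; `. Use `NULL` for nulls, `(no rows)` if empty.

credit | 602 | 5 | 120.4 ; fee | 556 | 4 | 139 ; refund | 151 | 2 | 75.5 ; transfer | 391 | 1 | 391

Group transactions by type.
Per group compute: SUM(amount), COUNT(*), ROUND(AVG(amount), 2).
  credit: ids {4, 6, 13, 19, 24} → SUM(amount)=602, COUNT(*)=5, ROUND(AVG(amount), 2)=120.4
  fee: ids {2, 20, 23, 33} → SUM(amount)=556, COUNT(*)=4, ROUND(AVG(amount), 2)=139
  refund: ids {3, 14} → SUM(amount)=151, COUNT(*)=2, ROUND(AVG(amount), 2)=75.5
  transfer: ids {12} → SUM(amount)=391, COUNT(*)=1, ROUND(AVG(amount), 2)=391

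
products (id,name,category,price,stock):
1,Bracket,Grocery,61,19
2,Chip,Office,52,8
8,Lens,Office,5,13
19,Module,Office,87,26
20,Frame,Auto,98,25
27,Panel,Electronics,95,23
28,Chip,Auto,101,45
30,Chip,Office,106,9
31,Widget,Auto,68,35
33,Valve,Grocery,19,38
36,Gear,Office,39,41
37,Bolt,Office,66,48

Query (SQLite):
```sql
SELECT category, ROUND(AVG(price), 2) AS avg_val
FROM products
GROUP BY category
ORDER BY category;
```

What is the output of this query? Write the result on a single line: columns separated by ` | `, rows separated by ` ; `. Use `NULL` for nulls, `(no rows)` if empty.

Auto | 89 ; Electronics | 95 ; Grocery | 40 ; Office | 59.17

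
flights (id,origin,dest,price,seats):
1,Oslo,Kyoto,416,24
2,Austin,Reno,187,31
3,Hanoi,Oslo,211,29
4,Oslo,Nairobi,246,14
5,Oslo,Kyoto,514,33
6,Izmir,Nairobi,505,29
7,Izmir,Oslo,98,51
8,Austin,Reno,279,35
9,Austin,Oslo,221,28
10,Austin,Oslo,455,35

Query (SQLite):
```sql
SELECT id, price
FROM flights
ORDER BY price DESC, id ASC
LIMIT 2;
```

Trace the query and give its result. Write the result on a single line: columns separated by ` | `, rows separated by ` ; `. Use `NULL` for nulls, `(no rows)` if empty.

Sort by price desc, tiebreak id asc: (514, id=5), (505, id=6), (455, id=10), (416, id=1), (279, id=8) …. Take first 2.

5 | 514 ; 6 | 505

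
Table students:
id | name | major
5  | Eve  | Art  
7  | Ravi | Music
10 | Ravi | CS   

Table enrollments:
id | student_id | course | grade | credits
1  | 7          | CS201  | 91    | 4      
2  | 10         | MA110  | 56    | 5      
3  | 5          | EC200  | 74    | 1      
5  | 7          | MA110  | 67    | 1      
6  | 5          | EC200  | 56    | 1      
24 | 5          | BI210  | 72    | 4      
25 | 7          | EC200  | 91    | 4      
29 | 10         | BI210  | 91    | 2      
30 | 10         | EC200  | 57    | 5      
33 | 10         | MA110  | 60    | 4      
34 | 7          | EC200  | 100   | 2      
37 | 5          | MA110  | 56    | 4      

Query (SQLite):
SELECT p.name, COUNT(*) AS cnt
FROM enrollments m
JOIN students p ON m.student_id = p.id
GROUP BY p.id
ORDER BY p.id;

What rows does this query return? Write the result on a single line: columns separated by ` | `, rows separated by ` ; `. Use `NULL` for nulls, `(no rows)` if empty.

Eve | 4 ; Ravi | 4 ; Ravi | 4

Join each enrollments row to its students via student_id.
Group joined rows by students.id; compute COUNT(*) per group.
  5: ids {3, 6, 24, 37} → COUNT(*)=4
  7: ids {1, 5, 25, 34} → COUNT(*)=4
  10: ids {2, 29, 30, 33} → COUNT(*)=4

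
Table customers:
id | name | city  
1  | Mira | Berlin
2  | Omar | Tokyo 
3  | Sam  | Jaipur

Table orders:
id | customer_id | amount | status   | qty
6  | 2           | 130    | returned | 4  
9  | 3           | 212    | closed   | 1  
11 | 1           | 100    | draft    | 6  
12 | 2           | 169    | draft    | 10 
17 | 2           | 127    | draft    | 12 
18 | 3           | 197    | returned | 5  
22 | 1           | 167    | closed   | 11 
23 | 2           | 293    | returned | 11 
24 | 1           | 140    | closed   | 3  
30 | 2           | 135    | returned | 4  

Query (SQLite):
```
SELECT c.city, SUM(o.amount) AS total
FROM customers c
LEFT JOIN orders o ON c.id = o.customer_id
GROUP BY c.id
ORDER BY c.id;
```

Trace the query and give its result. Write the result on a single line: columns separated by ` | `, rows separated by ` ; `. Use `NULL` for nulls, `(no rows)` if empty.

Berlin | 407 ; Tokyo | 854 ; Jaipur | 409

LEFT JOIN keeps every customers row; unmatched ones get NULL for orders columns.
Group by customers.id and compute SUM(o.amount). SUM over an all-NULL group is NULL.
  1: ids {11, 22, 24} → SUM(o.amount)=407
  2: ids {6, 12, 17, 23, 30} → SUM(o.amount)=854
  3: ids {9, 18} → SUM(o.amount)=409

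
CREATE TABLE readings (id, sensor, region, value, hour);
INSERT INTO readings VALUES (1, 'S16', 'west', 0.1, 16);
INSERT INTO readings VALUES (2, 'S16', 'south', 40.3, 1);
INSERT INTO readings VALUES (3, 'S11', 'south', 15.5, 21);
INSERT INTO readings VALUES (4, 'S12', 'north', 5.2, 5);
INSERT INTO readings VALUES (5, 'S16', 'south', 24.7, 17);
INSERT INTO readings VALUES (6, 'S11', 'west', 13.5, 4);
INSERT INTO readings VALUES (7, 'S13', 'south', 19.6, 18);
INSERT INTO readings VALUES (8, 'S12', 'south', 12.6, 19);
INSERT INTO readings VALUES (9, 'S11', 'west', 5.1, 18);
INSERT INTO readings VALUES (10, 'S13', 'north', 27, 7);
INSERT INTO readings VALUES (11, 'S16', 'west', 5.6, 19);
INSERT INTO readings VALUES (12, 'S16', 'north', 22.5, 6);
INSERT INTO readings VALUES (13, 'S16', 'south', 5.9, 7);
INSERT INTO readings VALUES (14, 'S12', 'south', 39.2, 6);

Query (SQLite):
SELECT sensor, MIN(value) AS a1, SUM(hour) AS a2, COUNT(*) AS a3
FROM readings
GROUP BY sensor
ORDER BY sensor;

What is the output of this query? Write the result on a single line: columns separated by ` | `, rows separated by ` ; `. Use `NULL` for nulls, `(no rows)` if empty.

Group readings by sensor.
Per group compute: MIN(value), SUM(hour), COUNT(*).
  S11: ids {3, 6, 9} → MIN(value)=5.1, SUM(hour)=43, COUNT(*)=3
  S12: ids {4, 8, 14} → MIN(value)=5.2, SUM(hour)=30, COUNT(*)=3
  S13: ids {7, 10} → MIN(value)=19.6, SUM(hour)=25, COUNT(*)=2
  S16: ids {1, 2, 5, 11, 12, 13} → MIN(value)=0.1, SUM(hour)=66, COUNT(*)=6

S11 | 5.1 | 43 | 3 ; S12 | 5.2 | 30 | 3 ; S13 | 19.6 | 25 | 2 ; S16 | 0.1 | 66 | 6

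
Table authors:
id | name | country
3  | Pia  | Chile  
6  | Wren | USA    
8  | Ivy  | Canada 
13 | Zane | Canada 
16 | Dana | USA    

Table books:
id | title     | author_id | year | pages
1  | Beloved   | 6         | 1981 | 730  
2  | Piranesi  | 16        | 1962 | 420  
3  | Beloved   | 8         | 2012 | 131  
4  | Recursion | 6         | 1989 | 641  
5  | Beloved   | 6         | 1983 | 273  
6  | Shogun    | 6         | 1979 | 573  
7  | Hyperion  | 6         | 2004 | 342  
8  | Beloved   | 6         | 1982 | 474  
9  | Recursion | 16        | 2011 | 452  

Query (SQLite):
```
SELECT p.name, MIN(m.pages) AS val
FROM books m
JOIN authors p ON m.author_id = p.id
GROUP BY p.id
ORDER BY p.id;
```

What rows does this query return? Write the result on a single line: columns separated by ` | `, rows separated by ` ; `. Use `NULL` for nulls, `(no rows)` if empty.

Wren | 273 ; Ivy | 131 ; Dana | 420

Join each books row to its authors via author_id.
Group joined rows by authors.id; compute MIN(m.pages) per group.
  6: ids {1, 4, 5, 6, 7, 8} → MIN(m.pages)=273
  8: ids {3} → MIN(m.pages)=131
  16: ids {2, 9} → MIN(m.pages)=420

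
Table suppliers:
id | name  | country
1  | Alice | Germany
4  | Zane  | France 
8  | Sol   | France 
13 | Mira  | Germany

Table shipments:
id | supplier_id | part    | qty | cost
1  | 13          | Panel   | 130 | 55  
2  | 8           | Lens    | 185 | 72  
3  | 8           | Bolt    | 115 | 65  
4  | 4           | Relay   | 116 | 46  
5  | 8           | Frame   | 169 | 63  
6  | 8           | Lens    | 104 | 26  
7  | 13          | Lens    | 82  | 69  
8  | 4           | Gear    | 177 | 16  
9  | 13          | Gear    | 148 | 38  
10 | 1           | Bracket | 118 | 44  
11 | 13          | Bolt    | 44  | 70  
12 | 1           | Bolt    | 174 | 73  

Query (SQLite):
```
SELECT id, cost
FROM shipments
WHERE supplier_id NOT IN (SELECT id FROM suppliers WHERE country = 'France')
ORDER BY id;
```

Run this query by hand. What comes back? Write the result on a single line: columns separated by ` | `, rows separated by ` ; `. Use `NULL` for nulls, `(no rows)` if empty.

Inner query: suppliers.id where country = 'France'.
Outer: keep shipments rows whose supplier_id is not in that set.
Inner query → {4, 8}

1 | 55 ; 7 | 69 ; 9 | 38 ; 10 | 44 ; 11 | 70 ; 12 | 73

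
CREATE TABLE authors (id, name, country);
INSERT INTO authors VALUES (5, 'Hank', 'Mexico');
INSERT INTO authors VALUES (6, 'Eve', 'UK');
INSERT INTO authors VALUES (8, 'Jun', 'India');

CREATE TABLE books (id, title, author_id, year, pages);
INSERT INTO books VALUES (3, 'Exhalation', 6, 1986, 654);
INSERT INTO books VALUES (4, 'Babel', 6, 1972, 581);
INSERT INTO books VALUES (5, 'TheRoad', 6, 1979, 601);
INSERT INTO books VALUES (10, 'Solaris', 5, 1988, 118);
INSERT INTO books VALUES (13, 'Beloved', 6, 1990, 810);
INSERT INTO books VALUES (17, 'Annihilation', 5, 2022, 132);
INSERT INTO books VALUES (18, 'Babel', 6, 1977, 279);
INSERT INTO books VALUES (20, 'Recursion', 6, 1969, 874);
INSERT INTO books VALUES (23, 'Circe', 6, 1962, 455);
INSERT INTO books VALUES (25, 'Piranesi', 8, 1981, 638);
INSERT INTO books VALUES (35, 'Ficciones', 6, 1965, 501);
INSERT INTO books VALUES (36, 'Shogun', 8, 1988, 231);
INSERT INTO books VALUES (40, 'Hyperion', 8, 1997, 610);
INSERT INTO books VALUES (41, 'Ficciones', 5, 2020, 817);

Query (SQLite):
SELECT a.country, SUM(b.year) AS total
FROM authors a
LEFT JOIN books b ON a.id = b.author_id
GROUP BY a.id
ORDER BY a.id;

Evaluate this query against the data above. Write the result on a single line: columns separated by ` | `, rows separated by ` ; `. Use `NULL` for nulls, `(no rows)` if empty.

LEFT JOIN keeps every authors row; unmatched ones get NULL for books columns.
Group by authors.id and compute SUM(b.year). SUM over an all-NULL group is NULL.
  5: ids {10, 17, 41} → SUM(b.year)=6030
  6: ids {3, 4, 5, 13, 18, 20, 23, 35} → SUM(b.year)=15800
  8: ids {25, 36, 40} → SUM(b.year)=5966

Mexico | 6030 ; UK | 15800 ; India | 5966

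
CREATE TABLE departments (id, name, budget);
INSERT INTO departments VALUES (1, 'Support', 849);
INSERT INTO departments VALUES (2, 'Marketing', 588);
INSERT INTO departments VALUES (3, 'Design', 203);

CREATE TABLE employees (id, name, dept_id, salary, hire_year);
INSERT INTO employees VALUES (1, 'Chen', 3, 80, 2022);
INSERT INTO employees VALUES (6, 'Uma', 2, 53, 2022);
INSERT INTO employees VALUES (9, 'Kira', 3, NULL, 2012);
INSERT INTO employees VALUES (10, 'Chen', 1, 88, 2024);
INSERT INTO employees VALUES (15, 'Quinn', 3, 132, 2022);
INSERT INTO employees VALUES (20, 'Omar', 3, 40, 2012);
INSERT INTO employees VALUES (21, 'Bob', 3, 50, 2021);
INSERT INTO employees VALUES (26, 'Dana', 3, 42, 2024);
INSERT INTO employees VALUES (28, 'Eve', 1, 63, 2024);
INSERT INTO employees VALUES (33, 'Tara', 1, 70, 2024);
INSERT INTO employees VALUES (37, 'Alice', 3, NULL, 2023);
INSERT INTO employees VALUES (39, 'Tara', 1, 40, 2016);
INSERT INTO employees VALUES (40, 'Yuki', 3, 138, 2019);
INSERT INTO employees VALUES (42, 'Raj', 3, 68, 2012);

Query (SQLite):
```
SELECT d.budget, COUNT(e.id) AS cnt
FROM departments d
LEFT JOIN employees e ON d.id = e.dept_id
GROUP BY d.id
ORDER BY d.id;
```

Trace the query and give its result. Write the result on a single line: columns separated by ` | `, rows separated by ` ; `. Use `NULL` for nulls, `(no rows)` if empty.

LEFT JOIN keeps every departments row; unmatched ones get NULL for employees columns.
Group by departments.id and compute COUNT(e.id). COUNT(col) of an all-NULL group is 0.
  1: ids {10, 28, 33, 39} → COUNT(e.id)=4
  2: ids {6} → COUNT(e.id)=1
  3: ids {1, 9, 15, 20, 21, 26, 37, 40, 42} → COUNT(e.id)=9

849 | 4 ; 588 | 1 ; 203 | 9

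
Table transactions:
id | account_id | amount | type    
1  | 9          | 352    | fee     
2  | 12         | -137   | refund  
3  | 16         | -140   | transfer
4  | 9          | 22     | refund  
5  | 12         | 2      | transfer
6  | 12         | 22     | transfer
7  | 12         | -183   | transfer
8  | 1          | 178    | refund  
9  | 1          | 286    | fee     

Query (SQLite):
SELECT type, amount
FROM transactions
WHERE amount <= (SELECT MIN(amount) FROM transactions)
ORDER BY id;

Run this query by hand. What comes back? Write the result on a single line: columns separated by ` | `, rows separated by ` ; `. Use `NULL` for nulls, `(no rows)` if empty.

transfer | -183

Scalar subquery: MIN(amount) over all transactions rows = -183.
Keep rows where amount <= that value.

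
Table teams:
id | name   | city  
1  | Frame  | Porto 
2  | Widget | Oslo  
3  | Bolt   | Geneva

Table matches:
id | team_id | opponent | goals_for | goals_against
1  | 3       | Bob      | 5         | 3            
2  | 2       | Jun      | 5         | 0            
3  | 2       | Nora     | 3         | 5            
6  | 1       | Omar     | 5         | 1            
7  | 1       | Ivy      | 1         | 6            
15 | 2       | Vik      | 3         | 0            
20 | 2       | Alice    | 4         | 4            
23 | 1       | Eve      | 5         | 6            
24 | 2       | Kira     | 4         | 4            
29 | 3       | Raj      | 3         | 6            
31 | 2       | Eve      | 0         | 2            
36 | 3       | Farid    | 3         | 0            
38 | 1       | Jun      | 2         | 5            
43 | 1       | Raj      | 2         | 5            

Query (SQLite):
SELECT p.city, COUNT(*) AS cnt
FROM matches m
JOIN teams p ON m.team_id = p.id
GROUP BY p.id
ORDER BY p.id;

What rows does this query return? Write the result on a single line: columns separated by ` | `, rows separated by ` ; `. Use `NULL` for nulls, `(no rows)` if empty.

Porto | 5 ; Oslo | 6 ; Geneva | 3

Join each matches row to its teams via team_id.
Group joined rows by teams.id; compute COUNT(*) per group.
  1: ids {6, 7, 23, 38, 43} → COUNT(*)=5
  2: ids {2, 3, 15, 20, 24, 31} → COUNT(*)=6
  3: ids {1, 29, 36} → COUNT(*)=3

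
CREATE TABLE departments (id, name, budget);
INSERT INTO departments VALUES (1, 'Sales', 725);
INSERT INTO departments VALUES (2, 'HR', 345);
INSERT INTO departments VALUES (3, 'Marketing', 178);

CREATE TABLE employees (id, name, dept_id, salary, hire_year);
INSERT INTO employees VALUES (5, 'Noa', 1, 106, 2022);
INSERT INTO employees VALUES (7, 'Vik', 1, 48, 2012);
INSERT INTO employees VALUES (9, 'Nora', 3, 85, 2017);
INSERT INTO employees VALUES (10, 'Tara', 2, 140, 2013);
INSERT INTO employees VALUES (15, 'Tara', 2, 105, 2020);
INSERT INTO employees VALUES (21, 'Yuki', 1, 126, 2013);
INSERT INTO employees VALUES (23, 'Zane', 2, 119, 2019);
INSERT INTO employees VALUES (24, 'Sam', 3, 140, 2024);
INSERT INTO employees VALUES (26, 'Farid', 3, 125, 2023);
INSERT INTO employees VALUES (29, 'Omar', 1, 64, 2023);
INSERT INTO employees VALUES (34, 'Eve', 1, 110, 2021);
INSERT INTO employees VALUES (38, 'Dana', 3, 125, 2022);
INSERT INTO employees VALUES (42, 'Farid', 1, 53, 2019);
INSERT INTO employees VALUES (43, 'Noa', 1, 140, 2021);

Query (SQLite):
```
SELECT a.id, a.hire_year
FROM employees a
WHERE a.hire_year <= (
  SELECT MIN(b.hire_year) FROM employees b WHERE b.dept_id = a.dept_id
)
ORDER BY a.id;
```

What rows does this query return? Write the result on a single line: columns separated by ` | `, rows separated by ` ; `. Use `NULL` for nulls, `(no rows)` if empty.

For each employees row a, compute MIN(hire_year) over rows sharing a.dept_id.
Keep row a if a.hire_year <= that per-group MIN.
  dept_id=1: MIN(hire_year) = 2012
  dept_id=2: MIN(hire_year) = 2013
  dept_id=3: MIN(hire_year) = 2017

7 | 2012 ; 9 | 2017 ; 10 | 2013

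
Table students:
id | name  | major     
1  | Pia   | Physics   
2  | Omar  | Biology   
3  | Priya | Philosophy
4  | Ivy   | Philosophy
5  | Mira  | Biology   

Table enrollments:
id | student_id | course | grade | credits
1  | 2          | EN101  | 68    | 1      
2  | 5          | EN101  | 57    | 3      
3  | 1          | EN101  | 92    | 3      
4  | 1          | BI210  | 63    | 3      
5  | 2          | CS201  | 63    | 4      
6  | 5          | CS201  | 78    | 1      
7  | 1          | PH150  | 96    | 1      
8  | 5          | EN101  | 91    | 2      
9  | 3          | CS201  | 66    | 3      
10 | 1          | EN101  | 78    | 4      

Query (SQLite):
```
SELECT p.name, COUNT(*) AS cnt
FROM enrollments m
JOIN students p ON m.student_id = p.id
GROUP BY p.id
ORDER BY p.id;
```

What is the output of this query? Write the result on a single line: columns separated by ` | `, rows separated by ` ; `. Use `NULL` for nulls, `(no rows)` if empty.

Pia | 4 ; Omar | 2 ; Priya | 1 ; Mira | 3

Join each enrollments row to its students via student_id.
Group joined rows by students.id; compute COUNT(*) per group.
  1: ids {3, 4, 7, 10} → COUNT(*)=4
  2: ids {1, 5} → COUNT(*)=2
  3: ids {9} → COUNT(*)=1
  5: ids {2, 6, 8} → COUNT(*)=3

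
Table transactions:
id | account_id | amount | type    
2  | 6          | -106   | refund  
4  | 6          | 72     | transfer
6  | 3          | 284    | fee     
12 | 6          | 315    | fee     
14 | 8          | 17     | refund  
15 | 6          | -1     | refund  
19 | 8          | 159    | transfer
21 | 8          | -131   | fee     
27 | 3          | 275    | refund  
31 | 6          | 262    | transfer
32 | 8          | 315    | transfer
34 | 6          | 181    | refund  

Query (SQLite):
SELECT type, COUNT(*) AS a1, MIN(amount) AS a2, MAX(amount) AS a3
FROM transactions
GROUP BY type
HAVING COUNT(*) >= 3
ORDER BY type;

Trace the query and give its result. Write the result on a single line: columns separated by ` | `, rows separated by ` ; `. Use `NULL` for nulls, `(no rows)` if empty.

fee | 3 | -131 | 315 ; refund | 5 | -106 | 275 ; transfer | 4 | 72 | 315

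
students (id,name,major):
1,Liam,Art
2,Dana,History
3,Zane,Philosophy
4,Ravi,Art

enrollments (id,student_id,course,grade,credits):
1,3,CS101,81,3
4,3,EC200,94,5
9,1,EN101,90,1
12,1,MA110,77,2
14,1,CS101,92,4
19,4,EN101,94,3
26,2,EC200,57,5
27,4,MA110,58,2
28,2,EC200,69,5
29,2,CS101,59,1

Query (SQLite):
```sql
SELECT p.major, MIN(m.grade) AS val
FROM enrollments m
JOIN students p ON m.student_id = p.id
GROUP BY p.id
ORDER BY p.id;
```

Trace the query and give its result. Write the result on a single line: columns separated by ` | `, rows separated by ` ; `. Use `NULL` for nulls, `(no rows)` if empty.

Join each enrollments row to its students via student_id.
Group joined rows by students.id; compute MIN(m.grade) per group.
  1: ids {9, 12, 14} → MIN(m.grade)=77
  2: ids {26, 28, 29} → MIN(m.grade)=57
  3: ids {1, 4} → MIN(m.grade)=81
  4: ids {19, 27} → MIN(m.grade)=58

Art | 77 ; History | 57 ; Philosophy | 81 ; Art | 58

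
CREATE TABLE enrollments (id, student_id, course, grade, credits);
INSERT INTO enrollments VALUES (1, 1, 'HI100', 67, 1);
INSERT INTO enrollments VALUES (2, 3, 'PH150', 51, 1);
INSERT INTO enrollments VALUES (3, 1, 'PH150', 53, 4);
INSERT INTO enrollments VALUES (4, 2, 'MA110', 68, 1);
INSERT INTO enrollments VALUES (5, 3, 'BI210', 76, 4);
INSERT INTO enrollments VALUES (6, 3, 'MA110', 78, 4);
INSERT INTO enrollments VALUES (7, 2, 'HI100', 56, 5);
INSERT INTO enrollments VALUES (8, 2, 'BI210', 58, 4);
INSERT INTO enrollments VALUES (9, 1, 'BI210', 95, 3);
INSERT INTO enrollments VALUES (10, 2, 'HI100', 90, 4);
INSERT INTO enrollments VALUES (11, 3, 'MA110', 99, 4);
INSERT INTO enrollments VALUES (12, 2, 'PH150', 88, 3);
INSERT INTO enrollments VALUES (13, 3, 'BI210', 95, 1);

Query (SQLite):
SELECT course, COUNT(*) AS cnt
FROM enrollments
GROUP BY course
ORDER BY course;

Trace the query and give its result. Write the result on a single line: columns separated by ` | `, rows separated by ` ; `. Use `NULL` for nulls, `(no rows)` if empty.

Partition enrollments by course; compute COUNT(*) within each group.
  BI210: ids {5, 8, 9, 13} → COUNT(*)=4
  HI100: ids {1, 7, 10} → COUNT(*)=3
  MA110: ids {4, 6, 11} → COUNT(*)=3
  PH150: ids {2, 3, 12} → COUNT(*)=3

BI210 | 4 ; HI100 | 3 ; MA110 | 3 ; PH150 | 3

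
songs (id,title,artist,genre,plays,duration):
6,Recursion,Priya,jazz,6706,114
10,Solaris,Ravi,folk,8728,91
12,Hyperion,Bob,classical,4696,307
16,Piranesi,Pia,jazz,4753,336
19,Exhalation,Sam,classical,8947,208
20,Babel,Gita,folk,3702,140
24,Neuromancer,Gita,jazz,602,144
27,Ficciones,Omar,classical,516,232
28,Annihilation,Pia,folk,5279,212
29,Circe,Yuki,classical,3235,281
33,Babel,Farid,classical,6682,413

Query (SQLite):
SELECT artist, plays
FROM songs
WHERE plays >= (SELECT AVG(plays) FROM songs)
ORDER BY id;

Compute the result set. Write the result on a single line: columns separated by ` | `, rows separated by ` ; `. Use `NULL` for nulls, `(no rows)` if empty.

Scalar subquery: AVG(plays) over all songs rows = 4895.090909 (≈; comparison uses full precision).
Keep rows where plays >= that value.

Priya | 6706 ; Ravi | 8728 ; Sam | 8947 ; Pia | 5279 ; Farid | 6682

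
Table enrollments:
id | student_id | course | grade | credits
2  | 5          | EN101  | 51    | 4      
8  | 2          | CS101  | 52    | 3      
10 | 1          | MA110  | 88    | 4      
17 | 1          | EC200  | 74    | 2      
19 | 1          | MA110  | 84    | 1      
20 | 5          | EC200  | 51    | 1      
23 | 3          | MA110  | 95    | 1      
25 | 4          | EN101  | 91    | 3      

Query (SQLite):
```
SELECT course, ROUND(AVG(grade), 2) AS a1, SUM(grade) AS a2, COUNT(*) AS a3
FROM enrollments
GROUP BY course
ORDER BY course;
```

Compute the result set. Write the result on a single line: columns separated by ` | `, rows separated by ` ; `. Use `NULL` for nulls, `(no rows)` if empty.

Group enrollments by course.
Per group compute: ROUND(AVG(grade), 2), SUM(grade), COUNT(*).
  CS101: ids {8} → ROUND(AVG(grade), 2)=52, SUM(grade)=52, COUNT(*)=1
  EC200: ids {17, 20} → ROUND(AVG(grade), 2)=62.5, SUM(grade)=125, COUNT(*)=2
  EN101: ids {2, 25} → ROUND(AVG(grade), 2)=71, SUM(grade)=142, COUNT(*)=2
  MA110: ids {10, 19, 23} → ROUND(AVG(grade), 2)=89, SUM(grade)=267, COUNT(*)=3

CS101 | 52 | 52 | 1 ; EC200 | 62.5 | 125 | 2 ; EN101 | 71 | 142 | 2 ; MA110 | 89 | 267 | 3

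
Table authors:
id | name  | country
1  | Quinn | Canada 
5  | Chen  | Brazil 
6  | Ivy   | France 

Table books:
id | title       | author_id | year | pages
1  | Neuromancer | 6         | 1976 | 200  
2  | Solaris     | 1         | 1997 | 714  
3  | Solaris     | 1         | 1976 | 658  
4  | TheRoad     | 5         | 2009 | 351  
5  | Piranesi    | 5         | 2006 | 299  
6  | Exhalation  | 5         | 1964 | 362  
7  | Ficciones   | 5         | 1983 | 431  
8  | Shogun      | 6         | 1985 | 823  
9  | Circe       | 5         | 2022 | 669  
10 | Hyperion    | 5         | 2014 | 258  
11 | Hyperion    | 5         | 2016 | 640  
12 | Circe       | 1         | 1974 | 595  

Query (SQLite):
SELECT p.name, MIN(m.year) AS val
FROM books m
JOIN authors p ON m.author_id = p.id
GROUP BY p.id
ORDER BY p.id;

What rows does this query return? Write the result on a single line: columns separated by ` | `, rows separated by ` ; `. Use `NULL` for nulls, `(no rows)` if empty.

Join each books row to its authors via author_id.
Group joined rows by authors.id; compute MIN(m.year) per group.
  1: ids {2, 3, 12} → MIN(m.year)=1974
  5: ids {4, 5, 6, 7, 9, 10, 11} → MIN(m.year)=1964
  6: ids {1, 8} → MIN(m.year)=1976

Quinn | 1974 ; Chen | 1964 ; Ivy | 1976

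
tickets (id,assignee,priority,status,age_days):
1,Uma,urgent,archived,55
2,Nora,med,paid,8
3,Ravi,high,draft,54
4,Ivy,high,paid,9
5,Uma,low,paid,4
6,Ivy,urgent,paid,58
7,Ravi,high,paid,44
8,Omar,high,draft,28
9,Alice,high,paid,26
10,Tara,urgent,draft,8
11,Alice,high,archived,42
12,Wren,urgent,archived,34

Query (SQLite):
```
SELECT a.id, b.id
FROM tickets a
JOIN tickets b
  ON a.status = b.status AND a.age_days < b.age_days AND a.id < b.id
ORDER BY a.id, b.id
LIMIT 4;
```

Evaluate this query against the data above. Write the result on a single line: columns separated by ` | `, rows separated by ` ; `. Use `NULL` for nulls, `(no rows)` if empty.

2 | 4 ; 2 | 6 ; 2 | 7 ; 2 | 9

Pairs (a,b) with same status, a.age_days < b.age_days, a.id < b.id.
status groups: archived:{1,11,12} draft:{3,8,10} paid:{2,4,5,6,7,9}
Ordered by (a.id, b.id); first 4.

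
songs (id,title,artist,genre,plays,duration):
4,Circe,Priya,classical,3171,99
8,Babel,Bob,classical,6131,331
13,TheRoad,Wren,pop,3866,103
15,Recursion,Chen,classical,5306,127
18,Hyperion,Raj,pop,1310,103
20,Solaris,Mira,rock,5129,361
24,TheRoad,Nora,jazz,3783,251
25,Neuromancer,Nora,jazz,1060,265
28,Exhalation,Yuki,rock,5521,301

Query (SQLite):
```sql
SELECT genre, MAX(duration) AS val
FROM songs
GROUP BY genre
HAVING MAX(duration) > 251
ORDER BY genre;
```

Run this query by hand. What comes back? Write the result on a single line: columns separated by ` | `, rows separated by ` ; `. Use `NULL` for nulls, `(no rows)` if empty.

classical | 331 ; jazz | 265 ; rock | 361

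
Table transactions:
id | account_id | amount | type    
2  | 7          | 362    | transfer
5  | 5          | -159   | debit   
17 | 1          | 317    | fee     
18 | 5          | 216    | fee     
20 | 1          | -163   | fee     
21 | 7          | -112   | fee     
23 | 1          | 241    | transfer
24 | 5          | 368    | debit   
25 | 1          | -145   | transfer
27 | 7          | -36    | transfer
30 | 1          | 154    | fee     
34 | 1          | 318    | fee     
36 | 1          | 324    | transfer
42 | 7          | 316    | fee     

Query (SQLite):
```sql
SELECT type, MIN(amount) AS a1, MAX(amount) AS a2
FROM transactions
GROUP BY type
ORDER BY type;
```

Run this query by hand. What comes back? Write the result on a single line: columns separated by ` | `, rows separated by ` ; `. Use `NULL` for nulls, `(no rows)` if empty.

debit | -159 | 368 ; fee | -163 | 318 ; transfer | -145 | 362

Group transactions by type.
Per group compute: MIN(amount), MAX(amount).
  debit: ids {5, 24} → MIN(amount)=-159, MAX(amount)=368
  fee: ids {17, 18, 20, 21, 30, 34, 42} → MIN(amount)=-163, MAX(amount)=318
  transfer: ids {2, 23, 25, 27, 36} → MIN(amount)=-145, MAX(amount)=362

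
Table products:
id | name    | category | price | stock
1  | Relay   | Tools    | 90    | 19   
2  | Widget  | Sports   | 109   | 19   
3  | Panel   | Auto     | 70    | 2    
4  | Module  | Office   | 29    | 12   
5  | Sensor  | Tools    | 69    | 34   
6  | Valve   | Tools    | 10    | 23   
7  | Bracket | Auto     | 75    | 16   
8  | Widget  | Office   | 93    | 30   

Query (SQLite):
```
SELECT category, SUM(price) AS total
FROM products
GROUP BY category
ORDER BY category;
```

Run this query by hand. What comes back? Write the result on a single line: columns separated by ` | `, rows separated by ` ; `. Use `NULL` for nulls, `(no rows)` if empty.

Auto | 145 ; Office | 122 ; Sports | 109 ; Tools | 169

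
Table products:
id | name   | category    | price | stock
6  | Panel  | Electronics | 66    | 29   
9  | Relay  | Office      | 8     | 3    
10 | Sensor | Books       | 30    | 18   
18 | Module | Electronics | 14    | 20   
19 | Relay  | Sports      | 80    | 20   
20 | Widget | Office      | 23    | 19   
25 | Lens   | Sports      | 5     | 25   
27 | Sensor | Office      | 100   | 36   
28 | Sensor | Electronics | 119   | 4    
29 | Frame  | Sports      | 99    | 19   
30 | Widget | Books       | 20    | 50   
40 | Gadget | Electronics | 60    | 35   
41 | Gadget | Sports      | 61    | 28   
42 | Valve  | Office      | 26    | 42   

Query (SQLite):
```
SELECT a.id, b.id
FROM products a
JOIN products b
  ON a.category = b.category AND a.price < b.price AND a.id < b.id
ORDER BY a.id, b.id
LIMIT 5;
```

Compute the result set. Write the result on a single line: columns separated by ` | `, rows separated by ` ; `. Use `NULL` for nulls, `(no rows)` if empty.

6 | 28 ; 9 | 20 ; 9 | 27 ; 9 | 42 ; 18 | 28

Pairs (a,b) with same category, a.price < b.price, a.id < b.id.
category groups: Books:{10,30} Electronics:{6,18,28,40} Office:{9,20,27,42} Sports:{19,25,29,41}
Ordered by (a.id, b.id); first 5.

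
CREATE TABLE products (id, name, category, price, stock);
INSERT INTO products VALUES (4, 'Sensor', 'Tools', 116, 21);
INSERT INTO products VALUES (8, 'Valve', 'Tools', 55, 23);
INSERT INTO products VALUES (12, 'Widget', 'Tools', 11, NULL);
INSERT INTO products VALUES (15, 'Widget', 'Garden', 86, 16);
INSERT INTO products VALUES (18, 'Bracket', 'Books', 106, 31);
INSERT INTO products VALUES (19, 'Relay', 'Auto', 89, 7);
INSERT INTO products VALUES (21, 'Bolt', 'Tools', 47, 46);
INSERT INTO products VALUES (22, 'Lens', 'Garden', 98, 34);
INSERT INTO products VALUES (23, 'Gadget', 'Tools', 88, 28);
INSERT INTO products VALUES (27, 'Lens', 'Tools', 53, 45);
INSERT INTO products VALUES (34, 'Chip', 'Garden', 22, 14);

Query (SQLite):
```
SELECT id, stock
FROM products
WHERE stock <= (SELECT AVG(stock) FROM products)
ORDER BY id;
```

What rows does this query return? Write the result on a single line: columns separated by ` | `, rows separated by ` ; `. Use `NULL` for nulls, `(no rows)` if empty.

Scalar subquery: AVG(stock) over all products rows = 26.5.
Keep rows where stock <= that value.

4 | 21 ; 8 | 23 ; 15 | 16 ; 19 | 7 ; 34 | 14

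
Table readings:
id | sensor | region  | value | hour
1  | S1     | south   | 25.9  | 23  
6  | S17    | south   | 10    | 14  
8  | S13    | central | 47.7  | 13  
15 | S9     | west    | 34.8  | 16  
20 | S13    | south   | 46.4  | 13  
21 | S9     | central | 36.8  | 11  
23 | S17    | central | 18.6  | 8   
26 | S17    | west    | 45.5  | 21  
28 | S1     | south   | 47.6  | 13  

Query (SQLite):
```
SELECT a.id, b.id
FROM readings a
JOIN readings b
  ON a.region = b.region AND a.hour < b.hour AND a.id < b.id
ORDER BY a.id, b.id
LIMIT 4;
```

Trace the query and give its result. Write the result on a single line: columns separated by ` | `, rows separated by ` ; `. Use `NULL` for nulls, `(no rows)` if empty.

15 | 26

Pairs (a,b) with same region, a.hour < b.hour, a.id < b.id.
region groups: central:{8,21,23} south:{1,6,20,28} west:{15,26}
Ordered by (a.id, b.id); first 4.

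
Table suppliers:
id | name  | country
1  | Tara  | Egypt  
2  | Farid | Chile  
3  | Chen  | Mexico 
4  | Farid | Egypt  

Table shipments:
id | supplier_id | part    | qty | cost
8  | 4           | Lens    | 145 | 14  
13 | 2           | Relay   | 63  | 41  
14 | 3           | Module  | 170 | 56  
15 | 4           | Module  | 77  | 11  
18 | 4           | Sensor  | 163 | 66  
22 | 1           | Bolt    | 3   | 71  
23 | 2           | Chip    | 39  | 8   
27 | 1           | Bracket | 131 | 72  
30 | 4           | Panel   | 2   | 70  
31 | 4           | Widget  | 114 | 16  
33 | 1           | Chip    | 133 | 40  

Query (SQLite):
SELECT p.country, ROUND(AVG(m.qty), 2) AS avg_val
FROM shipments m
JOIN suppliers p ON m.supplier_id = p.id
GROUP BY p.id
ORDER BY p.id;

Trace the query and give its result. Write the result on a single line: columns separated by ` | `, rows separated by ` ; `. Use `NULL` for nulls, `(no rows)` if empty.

Join each shipments row to its suppliers via supplier_id.
Group joined rows by suppliers.id; compute ROUND(AVG(m.qty), 2) per group.
  1: ids {22, 27, 33} → ROUND(AVG(m.qty), 2)=89
  2: ids {13, 23} → ROUND(AVG(m.qty), 2)=51
  3: ids {14} → ROUND(AVG(m.qty), 2)=170
  4: ids {8, 15, 18, 30, 31} → ROUND(AVG(m.qty), 2)=100.2

Egypt | 89 ; Chile | 51 ; Mexico | 170 ; Egypt | 100.2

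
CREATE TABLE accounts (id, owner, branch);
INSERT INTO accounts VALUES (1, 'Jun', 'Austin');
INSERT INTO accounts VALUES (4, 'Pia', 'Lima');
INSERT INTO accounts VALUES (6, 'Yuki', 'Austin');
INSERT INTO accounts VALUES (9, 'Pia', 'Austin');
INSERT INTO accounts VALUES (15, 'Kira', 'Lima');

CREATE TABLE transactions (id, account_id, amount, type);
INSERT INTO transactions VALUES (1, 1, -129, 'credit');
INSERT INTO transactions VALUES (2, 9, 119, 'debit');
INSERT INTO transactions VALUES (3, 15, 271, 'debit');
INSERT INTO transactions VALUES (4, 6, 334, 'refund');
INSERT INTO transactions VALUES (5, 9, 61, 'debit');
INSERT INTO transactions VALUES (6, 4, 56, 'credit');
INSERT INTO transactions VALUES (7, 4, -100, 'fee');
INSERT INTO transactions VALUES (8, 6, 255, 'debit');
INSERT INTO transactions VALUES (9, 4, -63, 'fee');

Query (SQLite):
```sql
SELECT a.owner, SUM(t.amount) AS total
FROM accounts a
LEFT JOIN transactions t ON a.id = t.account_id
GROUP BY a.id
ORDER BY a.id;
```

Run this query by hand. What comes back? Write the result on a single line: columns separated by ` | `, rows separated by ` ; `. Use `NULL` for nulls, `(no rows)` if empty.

LEFT JOIN keeps every accounts row; unmatched ones get NULL for transactions columns.
Group by accounts.id and compute SUM(t.amount). SUM over an all-NULL group is NULL.
  1: ids {1} → SUM(t.amount)=-129
  4: ids {6, 7, 9} → SUM(t.amount)=-107
  6: ids {4, 8} → SUM(t.amount)=589
  9: ids {2, 5} → SUM(t.amount)=180
  15: ids {3} → SUM(t.amount)=271

Jun | -129 ; Pia | -107 ; Yuki | 589 ; Pia | 180 ; Kira | 271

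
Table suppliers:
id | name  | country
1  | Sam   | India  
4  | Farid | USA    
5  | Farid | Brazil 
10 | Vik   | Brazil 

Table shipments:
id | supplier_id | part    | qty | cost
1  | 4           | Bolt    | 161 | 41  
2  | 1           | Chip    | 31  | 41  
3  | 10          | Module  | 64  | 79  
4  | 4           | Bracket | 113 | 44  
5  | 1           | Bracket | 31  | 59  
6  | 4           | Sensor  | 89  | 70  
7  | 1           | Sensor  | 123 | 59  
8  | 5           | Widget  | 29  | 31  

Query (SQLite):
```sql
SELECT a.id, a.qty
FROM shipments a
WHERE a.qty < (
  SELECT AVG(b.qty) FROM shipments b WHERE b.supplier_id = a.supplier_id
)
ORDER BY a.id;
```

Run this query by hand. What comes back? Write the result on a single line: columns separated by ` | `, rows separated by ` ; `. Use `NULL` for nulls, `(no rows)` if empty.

2 | 31 ; 4 | 113 ; 5 | 31 ; 6 | 89

For each shipments row a, compute AVG(qty) over rows sharing a.supplier_id.
Keep row a if a.qty < that per-group AVG.
  supplier_id=1: AVG(qty) = 61.666667
  supplier_id=4: AVG(qty) = 121.0
  supplier_id=5: AVG(qty) = 29.0
  supplier_id=10: AVG(qty) = 64.0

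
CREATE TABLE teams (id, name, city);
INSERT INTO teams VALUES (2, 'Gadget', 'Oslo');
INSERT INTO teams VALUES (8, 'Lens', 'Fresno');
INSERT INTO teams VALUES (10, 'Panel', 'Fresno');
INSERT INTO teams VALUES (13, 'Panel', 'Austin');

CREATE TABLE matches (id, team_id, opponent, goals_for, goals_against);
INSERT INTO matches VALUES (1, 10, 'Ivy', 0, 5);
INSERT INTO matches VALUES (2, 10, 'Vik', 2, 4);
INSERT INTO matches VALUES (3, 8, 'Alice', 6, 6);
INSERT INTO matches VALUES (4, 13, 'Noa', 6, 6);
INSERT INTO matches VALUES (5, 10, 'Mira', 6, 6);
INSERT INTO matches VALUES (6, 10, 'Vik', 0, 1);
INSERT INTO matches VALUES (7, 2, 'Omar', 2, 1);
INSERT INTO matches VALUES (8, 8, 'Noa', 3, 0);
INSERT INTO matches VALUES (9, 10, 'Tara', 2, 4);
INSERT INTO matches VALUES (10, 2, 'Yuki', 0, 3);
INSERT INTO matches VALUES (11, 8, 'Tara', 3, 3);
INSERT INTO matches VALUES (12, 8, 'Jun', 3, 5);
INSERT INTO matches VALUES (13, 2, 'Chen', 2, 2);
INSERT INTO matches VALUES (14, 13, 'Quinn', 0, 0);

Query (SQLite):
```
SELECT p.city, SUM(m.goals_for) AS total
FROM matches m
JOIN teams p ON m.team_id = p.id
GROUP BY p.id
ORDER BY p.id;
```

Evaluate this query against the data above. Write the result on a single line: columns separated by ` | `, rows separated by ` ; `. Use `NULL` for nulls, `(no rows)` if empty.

Join each matches row to its teams via team_id.
Group joined rows by teams.id; compute SUM(m.goals_for) per group.
  2: ids {7, 10, 13} → SUM(m.goals_for)=4
  8: ids {3, 8, 11, 12} → SUM(m.goals_for)=15
  10: ids {1, 2, 5, 6, 9} → SUM(m.goals_for)=10
  13: ids {4, 14} → SUM(m.goals_for)=6

Oslo | 4 ; Fresno | 15 ; Fresno | 10 ; Austin | 6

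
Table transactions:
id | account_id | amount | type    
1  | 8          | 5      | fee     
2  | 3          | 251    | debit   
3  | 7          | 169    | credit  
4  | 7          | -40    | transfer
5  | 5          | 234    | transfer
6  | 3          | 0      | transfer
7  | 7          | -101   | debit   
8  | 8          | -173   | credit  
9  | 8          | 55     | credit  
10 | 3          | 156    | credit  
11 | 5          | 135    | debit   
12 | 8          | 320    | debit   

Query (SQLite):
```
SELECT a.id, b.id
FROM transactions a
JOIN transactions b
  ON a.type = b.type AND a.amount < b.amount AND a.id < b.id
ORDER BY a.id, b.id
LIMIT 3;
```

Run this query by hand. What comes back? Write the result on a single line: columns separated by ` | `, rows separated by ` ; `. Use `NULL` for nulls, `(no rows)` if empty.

2 | 12 ; 4 | 5 ; 4 | 6

Pairs (a,b) with same type, a.amount < b.amount, a.id < b.id.
type groups: credit:{3,8,9,10} debit:{2,7,11,12} fee:{1} transfer:{4,5,6}
Ordered by (a.id, b.id); first 3.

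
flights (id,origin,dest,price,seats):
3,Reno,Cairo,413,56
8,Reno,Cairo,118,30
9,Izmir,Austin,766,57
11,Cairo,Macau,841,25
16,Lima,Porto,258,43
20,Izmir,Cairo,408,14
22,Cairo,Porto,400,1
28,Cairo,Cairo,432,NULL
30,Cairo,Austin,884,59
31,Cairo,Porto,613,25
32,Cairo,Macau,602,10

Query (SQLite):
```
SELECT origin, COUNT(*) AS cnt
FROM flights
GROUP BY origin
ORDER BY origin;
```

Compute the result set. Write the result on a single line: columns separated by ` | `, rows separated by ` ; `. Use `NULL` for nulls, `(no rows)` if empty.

Cairo | 6 ; Izmir | 2 ; Lima | 1 ; Reno | 2

Partition flights by origin; compute COUNT(*) within each group.
  Cairo: ids {11, 22, 28, 30, 31, 32} → COUNT(*)=6
  Izmir: ids {9, 20} → COUNT(*)=2
  Lima: ids {16} → COUNT(*)=1
  Reno: ids {3, 8} → COUNT(*)=2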